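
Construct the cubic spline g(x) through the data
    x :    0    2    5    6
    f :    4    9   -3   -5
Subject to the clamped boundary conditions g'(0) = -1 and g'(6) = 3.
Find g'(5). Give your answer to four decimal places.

Put M_i = g'' at the i-th knot. Here h = (2, 3, 1) and Δ = (5/2, -4, -2), so the interior equations h_(i-1)·M_(i-1) + 2(h_(i-1)+h_i)·M_i + h_i·M_(i+1) = 6(Δ_i − Δ_(i-1)) read
  2·M_0 + 10·M_1 + 3·M_2 = 6(Δ_1 - Δ_0) = -39
  3·M_1 + 8·M_2 + 1·M_3 = 6(Δ_2 - Δ_1) = 12
Clamped end conditions give two more equations: 2h_0·M_0 + h_0·M_1 = 6(Δ_0 - g'(0)) = 21 and h_2·M_2 + 2h_2·M_3 = 6(g'(6) - Δ_2) = 30.
Hence M_0 = 217/26, M_1 = -161/26, M_2 = 27/13, M_3 = 363/26.
On [5, 6], g'(x) = b_2 + 2c_2·(x - 5) + 3d_2·(x - 5)² with b_2 = Δ_2 - h_2(2M_2 + M_3)/6 = -261/52, c_2 = M_2/2 = 27/26, d_2 = (M_3 - M_2)/(6h_2) = 103/52. So g'(5) = -261/52.

-5.0192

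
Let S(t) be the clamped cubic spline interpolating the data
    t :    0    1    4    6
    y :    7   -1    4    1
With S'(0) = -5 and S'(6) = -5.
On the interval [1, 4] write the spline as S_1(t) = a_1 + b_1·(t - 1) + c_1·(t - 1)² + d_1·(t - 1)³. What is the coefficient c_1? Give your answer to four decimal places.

5.3718

Put m_i = S'' at the i-th knot. Here h = (1, 3, 2) and Δ = (-8, 5/3, -3/2), so the interior equations h_(i-1)·m_(i-1) + 2(h_(i-1)+h_i)·m_i + h_i·m_(i+1) = 6(Δ_i − Δ_(i-1)) read
  1·m_0 + 8·m_1 + 3·m_2 = 6(Δ_1 - Δ_0) = 58
  3·m_1 + 10·m_2 + 2·m_3 = 6(Δ_2 - Δ_1) = -19
Clamped end conditions give two more equations: 2h_0·m_0 + h_0·m_1 = 6(Δ_0 - S'(0)) = -18 and h_2·m_2 + 2h_2·m_3 = 6(S'(6) - Δ_2) = -21.
Solving the tridiagonal system: m_0 = -1121/78, m_1 = 419/39, m_2 = -353/78, m_3 = -233/78.
On [1, 4], with S_1(t) = a_1 + b_1·(t - 1) + c_1·(t - 1)² + d_1·(t - 1)³: c_1 = m_1/2 = 419/78, d_1 = (m_2 - m_1)/(6h_1) = -397/468, b_1 = Δ_1 - h_1(2m_1 + m_2)/6 = -1063/156.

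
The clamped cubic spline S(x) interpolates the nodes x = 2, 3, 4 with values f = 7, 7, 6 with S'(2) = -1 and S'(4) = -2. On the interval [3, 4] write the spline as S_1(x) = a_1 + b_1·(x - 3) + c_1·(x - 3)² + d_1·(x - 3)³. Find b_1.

With M_i denoting the second derivative at x_i, h_i = 1, 1, and Δ_i = (y_(i+1) − y_i)/h_i = 0, -1:
  1·M_0 + 4·M_1 + 1·M_2 = 6(Δ_1 - Δ_0) = -6
Clamped end conditions give two more equations: 2h_0·M_0 + h_0·M_1 = 6(Δ_0 - S'(2)) = 6 and h_1·M_1 + 2h_1·M_2 = 6(S'(4) - Δ_1) = -6.
Hence M_0 = 4, M_1 = -2, M_2 = -2.
On [3, 4], with S_1(x) = a_1 + b_1·(x - 3) + c_1·(x - 3)² + d_1·(x - 3)³: c_1 = M_1/2 = -1, d_1 = (M_2 - M_1)/(6h_1) = 0, b_1 = Δ_1 - h_1(2M_1 + M_2)/6 = 0.

0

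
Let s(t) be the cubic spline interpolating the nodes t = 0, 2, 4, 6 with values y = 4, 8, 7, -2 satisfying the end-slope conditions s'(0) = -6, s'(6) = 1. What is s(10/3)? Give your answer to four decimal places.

9.3037

Put M_i = s'' at the i-th knot. Here h = (2, 2, 2) and Δ = (2, -1/2, -9/2), so the interior equations h_(i-1)·M_(i-1) + 2(h_(i-1)+h_i)·M_i + h_i·M_(i+1) = 6(Δ_i − Δ_(i-1)) read
  2·M_0 + 8·M_1 + 2·M_2 = 6(Δ_1 - Δ_0) = -15
  2·M_1 + 8·M_2 + 2·M_3 = 6(Δ_2 - Δ_1) = -24
Clamped end conditions give two more equations: 2h_0·M_0 + h_0·M_1 = 6(Δ_0 - s'(0)) = 48 and h_2·M_2 + 2h_2·M_3 = 6(s'(6) - Δ_2) = 33.
Hence M_0 = 212/15, M_1 = -64/15, M_2 = -137/30, M_3 = 158/15.
On [2, 4], s(t) = 8 + 58/15·(t - 2) - 32/15·(t - 2)² - 1/40·(t - 2)³.
With (t - 2) = 4/3: s(10/3) = 1256/135.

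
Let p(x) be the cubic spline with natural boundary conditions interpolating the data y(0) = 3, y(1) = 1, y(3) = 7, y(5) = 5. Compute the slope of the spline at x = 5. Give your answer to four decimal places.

With M_i denoting the second derivative at x_i, h_i = 1, 2, 2, and Δ_i = (y_(i+1) − y_i)/h_i = -2, 3, -1:
  1·M_0 + 6·M_1 + 2·M_2 = 6(Δ_1 - Δ_0) = 30
  2·M_1 + 8·M_2 + 2·M_3 = 6(Δ_2 - Δ_1) = -24
Natural end conditions: M_0 = M_3 = 0.
Forward elimination and back-substitution give M_0 = 0, M_1 = 72/11, M_2 = -51/11, M_3 = 0.
On [3, 5], p'(x) = b_2 + 2c_2·(x - 3) + 3d_2·(x - 3)² with b_2 = Δ_2 - h_2(2M_2 + M_3)/6 = 23/11, c_2 = M_2/2 = -51/22, d_2 = (M_3 - M_2)/(6h_2) = 17/44. So p'(5) = -28/11.

-2.5455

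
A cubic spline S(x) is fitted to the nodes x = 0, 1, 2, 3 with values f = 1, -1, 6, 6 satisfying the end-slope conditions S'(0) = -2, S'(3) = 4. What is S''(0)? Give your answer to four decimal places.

-10.8000

With σ_i denoting the second derivative at x_i, h_i = 1, 1, 1, and Δ_i = (y_(i+1) − y_i)/h_i = -2, 7, 0:
  1·σ_0 + 4·σ_1 + 1·σ_2 = 6(Δ_1 - Δ_0) = 54
  1·σ_1 + 4·σ_2 + 1·σ_3 = 6(Δ_2 - Δ_1) = -42
Clamped end conditions give two more equations: 2h_0·σ_0 + h_0·σ_1 = 6(Δ_0 - S'(0)) = 0 and h_2·σ_2 + 2h_2·σ_3 = 6(S'(3) - Δ_2) = 24.
Solving the tridiagonal system: σ_0 = -54/5, σ_1 = 108/5, σ_2 = -108/5, σ_3 = 114/5.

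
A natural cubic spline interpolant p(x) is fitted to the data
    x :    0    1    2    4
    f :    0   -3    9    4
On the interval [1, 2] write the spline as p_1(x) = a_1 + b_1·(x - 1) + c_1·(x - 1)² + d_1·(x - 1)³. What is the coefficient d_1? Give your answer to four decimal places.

Let M_i = p''(x_i). Step sizes h_i = 1, 1, 2; slopes of the chords Δ_i = (y_(i+1) - y_i)/h_i = -3, 12, -5/2.
  1·M_0 + 4·M_1 + 1·M_2 = 6(Δ_1 - Δ_0) = 90
  1·M_1 + 6·M_2 + 2·M_3 = 6(Δ_2 - Δ_1) = -87
Natural end conditions: M_0 = M_3 = 0.
Solving the tridiagonal system: M_0 = 0, M_1 = 627/23, M_2 = -438/23, M_3 = 0.
On [1, 2], with p_1(x) = a_1 + b_1·(x - 1) + c_1·(x - 1)² + d_1·(x - 1)³: c_1 = M_1/2 = 627/46, d_1 = (M_2 - M_1)/(6h_1) = -355/46, b_1 = Δ_1 - h_1(2M_1 + M_2)/6 = 140/23.

-7.7174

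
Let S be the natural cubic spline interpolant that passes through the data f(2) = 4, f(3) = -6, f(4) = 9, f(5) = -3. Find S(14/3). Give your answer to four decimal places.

3.6272

Put M_i = S'' at the i-th knot. Here h = (1, 1, 1) and Δ = (-10, 15, -12), so the interior equations h_(i-1)·M_(i-1) + 2(h_(i-1)+h_i)·M_i + h_i·M_(i+1) = 6(Δ_i − Δ_(i-1)) read
  1·M_0 + 4·M_1 + 1·M_2 = 6(Δ_1 - Δ_0) = 150
  1·M_1 + 4·M_2 + 1·M_3 = 6(Δ_2 - Δ_1) = -162
Natural end conditions: M_0 = M_3 = 0.
Solving: M_0 = 0, M_1 = 254/5, M_2 = -266/5, M_3 = 0.
On [4, 5], S(t) = 9 + 86/15·(t - 4) - 133/5·(t - 4)² + 133/15·(t - 4)³.
With (t - 4) = 2/3: S(14/3) = 1469/405.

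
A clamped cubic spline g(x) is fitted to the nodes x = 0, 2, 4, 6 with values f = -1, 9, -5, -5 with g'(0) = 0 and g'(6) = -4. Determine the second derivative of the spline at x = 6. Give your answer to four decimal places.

-12.1333

Write M_i for g''(x_i). With h_i = 2, 2, 2 and divided differences Δ_i = 5, -7, 0, the continuity of g' gives the tridiagonal system
  2·M_0 + 8·M_1 + 2·M_2 = 6(Δ_1 - Δ_0) = -72
  2·M_1 + 8·M_2 + 2·M_3 = 6(Δ_2 - Δ_1) = 42
Clamped end conditions give two more equations: 2h_0·M_0 + h_0·M_1 = 6(Δ_0 - g'(0)) = 30 and h_2·M_2 + 2h_2·M_3 = 6(g'(6) - Δ_2) = -24.
Solving the tridiagonal system: M_0 = 232/15, M_1 = -239/15, M_2 = 184/15, M_3 = -182/15.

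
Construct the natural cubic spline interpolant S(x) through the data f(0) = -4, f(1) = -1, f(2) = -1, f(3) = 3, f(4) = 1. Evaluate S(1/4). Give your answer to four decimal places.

-2.9696

Let M_i = S''(x_i). Step sizes h_i = 1, 1, 1, 1; slopes of the chords Δ_i = (y_(i+1) - y_i)/h_i = 3, 0, 4, -2.
  1·M_0 + 4·M_1 + 1·M_2 = 6(Δ_1 - Δ_0) = -18
  1·M_1 + 4·M_2 + 1·M_3 = 6(Δ_2 - Δ_1) = 24
  1·M_2 + 4·M_3 + 1·M_4 = 6(Δ_3 - Δ_2) = -36
Natural end conditions: M_0 = M_4 = 0.
Solving: M_0 = 0, M_1 = -201/28, M_2 = 75/7, M_3 = -327/28, M_4 = 0.
On [0, 1], S(x) = -4 + 235/56·x + 0·x² - 67/56·x³.
With x = 1/4: S(1/4) = -10643/3584.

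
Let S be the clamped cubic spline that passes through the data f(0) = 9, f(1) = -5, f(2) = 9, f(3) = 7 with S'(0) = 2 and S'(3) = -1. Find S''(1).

Write M_i for S''(x_i). With h_i = 1, 1, 1 and divided differences Δ_i = -14, 14, -2, the continuity of S' gives the tridiagonal system
  1·M_0 + 4·M_1 + 1·M_2 = 6(Δ_1 - Δ_0) = 168
  1·M_1 + 4·M_2 + 1·M_3 = 6(Δ_2 - Δ_1) = -96
Clamped end conditions give two more equations: 2h_0·M_0 + h_0·M_1 = 6(Δ_0 - S'(0)) = -96 and h_2·M_2 + 2h_2·M_3 = 6(S'(3) - Δ_2) = 6.
Forward elimination and back-substitution give M_0 = -86, M_1 = 76, M_2 = -50, M_3 = 28.

76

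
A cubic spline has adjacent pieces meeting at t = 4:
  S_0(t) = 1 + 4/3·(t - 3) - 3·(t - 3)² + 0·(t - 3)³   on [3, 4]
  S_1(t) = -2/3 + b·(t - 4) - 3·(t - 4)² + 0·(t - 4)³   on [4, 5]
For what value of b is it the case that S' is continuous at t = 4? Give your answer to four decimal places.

-4.6667

S_0'(t) = 4/3 - 6·(t - 3) + 0·(t - 3)², so S_0'(4) = -14/3. On the right, S_1'(4) = b, so b = -14/3.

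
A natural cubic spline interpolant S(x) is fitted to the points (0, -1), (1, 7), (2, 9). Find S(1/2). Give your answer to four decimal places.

Let m_i = S''(x_i). Step sizes h_i = 1, 1; slopes of the chords Δ_i = (y_(i+1) - y_i)/h_i = 8, 2.
  1·m_0 + 4·m_1 + 1·m_2 = 6(Δ_1 - Δ_0) = -36
Natural end conditions: m_0 = m_2 = 0.
Forward elimination and back-substitution give m_0 = 0, m_1 = -9, m_2 = 0.
On [0, 1], S(x) = -1 + 19/2·x + 0·x² - 3/2·x³.
With x = 1/2: S(1/2) = 57/16.

3.5625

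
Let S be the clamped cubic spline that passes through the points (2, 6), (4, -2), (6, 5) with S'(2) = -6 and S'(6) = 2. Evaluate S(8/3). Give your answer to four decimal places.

2.0556

Put M_i = S'' at the i-th knot. Here h = (2, 2) and Δ = (-4, 7/2), so the interior equations h_(i-1)·M_(i-1) + 2(h_(i-1)+h_i)·M_i + h_i·M_(i+1) = 6(Δ_i − Δ_(i-1)) read
  2·M_0 + 8·M_1 + 2·M_2 = 6(Δ_1 - Δ_0) = 45
Clamped end conditions give two more equations: 2h_0·M_0 + h_0·M_1 = 6(Δ_0 - S'(2)) = 12 and h_1·M_1 + 2h_1·M_2 = 6(S'(6) - Δ_1) = -9.
Solving the tridiagonal system: M_0 = -5/8, M_1 = 29/4, M_2 = -47/8.
On [2, 4], S(x) = 6 - 6·(x - 2) - 5/16·(x - 2)² + 21/32·(x - 2)³.
With (x - 2) = 2/3: S(8/3) = 37/18.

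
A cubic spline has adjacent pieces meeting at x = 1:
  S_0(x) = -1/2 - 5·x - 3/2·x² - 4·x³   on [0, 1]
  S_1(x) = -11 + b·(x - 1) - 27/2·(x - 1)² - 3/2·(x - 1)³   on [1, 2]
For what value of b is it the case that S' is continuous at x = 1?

-20

S_0'(x) = -5 - 3·x - 12·x², so S_0'(1) = -20. On the right, S_1'(1) = b, so b = -20.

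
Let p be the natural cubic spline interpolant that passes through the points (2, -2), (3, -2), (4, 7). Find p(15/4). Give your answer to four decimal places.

Put m_i = p'' at the i-th knot. Here h = (1, 1) and Δ = (0, 9), so the interior equations h_(i-1)·m_(i-1) + 2(h_(i-1)+h_i)·m_i + h_i·m_(i+1) = 6(Δ_i − Δ_(i-1)) read
  1·m_0 + 4·m_1 + 1·m_2 = 6(Δ_1 - Δ_0) = 54
Natural end conditions: m_0 = m_2 = 0.
Forward elimination and back-substitution give m_0 = 0, m_1 = 27/2, m_2 = 0.
On [3, 4], p(x) = -2 + 9/2·(x - 3) + 27/4·(x - 3)² - 9/4·(x - 3)³.
With (x - 3) = 3/4: p(15/4) = 1081/256.

4.2227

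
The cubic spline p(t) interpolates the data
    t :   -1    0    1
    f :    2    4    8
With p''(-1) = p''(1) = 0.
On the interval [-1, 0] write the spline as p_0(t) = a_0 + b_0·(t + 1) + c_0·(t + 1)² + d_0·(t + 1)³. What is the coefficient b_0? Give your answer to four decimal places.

1.5000

Put M_i = p'' at the i-th knot. Here h = (1, 1) and Δ = (2, 4), so the interior equations h_(i-1)·M_(i-1) + 2(h_(i-1)+h_i)·M_i + h_i·M_(i+1) = 6(Δ_i − Δ_(i-1)) read
  1·M_0 + 4·M_1 + 1·M_2 = 6(Δ_1 - Δ_0) = 12
Natural end conditions: M_0 = M_2 = 0.
Hence M_0 = 0, M_1 = 3, M_2 = 0.
On [-1, 0], with p_0(t) = a_0 + b_0·(t + 1) + c_0·(t + 1)² + d_0·(t + 1)³: c_0 = M_0/2 = 0, d_0 = (M_1 - M_0)/(6h_0) = 1/2, b_0 = Δ_0 - h_0(2M_0 + M_1)/6 = 3/2.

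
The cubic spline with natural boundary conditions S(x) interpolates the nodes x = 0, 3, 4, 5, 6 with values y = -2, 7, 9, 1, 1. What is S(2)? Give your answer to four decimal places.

3.0517

Let M_i = S''(x_i). Step sizes h_i = 3, 1, 1, 1; slopes of the chords Δ_i = (y_(i+1) - y_i)/h_i = 3, 2, -8, 0.
  3·M_0 + 8·M_1 + 1·M_2 = 6(Δ_1 - Δ_0) = -6
  1·M_1 + 4·M_2 + 1·M_3 = 6(Δ_2 - Δ_1) = -60
  1·M_2 + 4·M_3 + 1·M_4 = 6(Δ_3 - Δ_2) = 48
Natural end conditions: M_0 = M_4 = 0.
Hence M_0 = 0, M_1 = 99/58, M_2 = -570/29, M_3 = 981/58, M_4 = 0.
On [0, 3], S(x) = -2 + 249/116·x + 0·x² + 11/116·x³.
With x = 2: S(2) = 177/58.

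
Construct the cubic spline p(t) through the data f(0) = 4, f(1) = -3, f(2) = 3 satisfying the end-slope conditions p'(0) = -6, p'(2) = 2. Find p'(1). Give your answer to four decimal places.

0.2500

Write σ_i for p''(x_i). With h_i = 1, 1 and divided differences Δ_i = -7, 6, the continuity of p' gives the tridiagonal system
  1·σ_0 + 4·σ_1 + 1·σ_2 = 6(Δ_1 - Δ_0) = 78
Clamped end conditions give two more equations: 2h_0·σ_0 + h_0·σ_1 = 6(Δ_0 - p'(0)) = -6 and h_1·σ_1 + 2h_1·σ_2 = 6(p'(2) - Δ_1) = -24.
Forward elimination and back-substitution give σ_0 = -37/2, σ_1 = 31, σ_2 = -55/2.
On [1, 2], p'(t) = b_1 + 2c_1·(t - 1) + 3d_1·(t - 1)² with b_1 = Δ_1 - h_1(2σ_1 + σ_2)/6 = 1/4, c_1 = σ_1/2 = 31/2, d_1 = (σ_2 - σ_1)/(6h_1) = -39/4. So p'(1) = 1/4.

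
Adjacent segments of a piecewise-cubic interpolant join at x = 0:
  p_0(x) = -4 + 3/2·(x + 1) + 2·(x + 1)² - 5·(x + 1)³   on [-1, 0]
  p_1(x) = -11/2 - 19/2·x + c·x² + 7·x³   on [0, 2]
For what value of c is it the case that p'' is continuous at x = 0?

p_0''(x) = 4 - 30·(x + 1), so p_0''(0) = -26. On the right, p_1''(0) = 2c, so c = -13.

-13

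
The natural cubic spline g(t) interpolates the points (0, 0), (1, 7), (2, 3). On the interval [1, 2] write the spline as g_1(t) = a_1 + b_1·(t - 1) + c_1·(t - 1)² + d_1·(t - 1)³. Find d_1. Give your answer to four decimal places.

2.7500

With M_i denoting the second derivative at x_i, h_i = 1, 1, and Δ_i = (y_(i+1) − y_i)/h_i = 7, -4:
  1·M_0 + 4·M_1 + 1·M_2 = 6(Δ_1 - Δ_0) = -66
Natural end conditions: M_0 = M_2 = 0.
Solving the tridiagonal system: M_0 = 0, M_1 = -33/2, M_2 = 0.
On [1, 2], with g_1(t) = a_1 + b_1·(t - 1) + c_1·(t - 1)² + d_1·(t - 1)³: c_1 = M_1/2 = -33/4, d_1 = (M_2 - M_1)/(6h_1) = 11/4, b_1 = Δ_1 - h_1(2M_1 + M_2)/6 = 3/2.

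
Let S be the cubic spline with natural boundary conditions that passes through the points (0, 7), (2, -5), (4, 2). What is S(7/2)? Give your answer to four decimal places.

-0.8633

Write σ_i for S''(x_i). With h_i = 2, 2 and divided differences Δ_i = -6, 7/2, the continuity of S' gives the tridiagonal system
  2·σ_0 + 8·σ_1 + 2·σ_2 = 6(Δ_1 - Δ_0) = 57
Natural end conditions: σ_0 = σ_2 = 0.
Hence σ_0 = 0, σ_1 = 57/8, σ_2 = 0.
On [2, 4], S(x) = -5 - 5/4·(x - 2) + 57/16·(x - 2)² - 19/32·(x - 2)³.
With (x - 2) = 3/2: S(7/2) = -221/256.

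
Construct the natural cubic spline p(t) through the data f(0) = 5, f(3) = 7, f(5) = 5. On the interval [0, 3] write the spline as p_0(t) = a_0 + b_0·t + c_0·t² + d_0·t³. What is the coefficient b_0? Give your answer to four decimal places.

Put σ_i = p'' at the i-th knot. Here h = (3, 2) and Δ = (2/3, -1), so the interior equations h_(i-1)·σ_(i-1) + 2(h_(i-1)+h_i)·σ_i + h_i·σ_(i+1) = 6(Δ_i − Δ_(i-1)) read
  3·σ_0 + 10·σ_1 + 2·σ_2 = 6(Δ_1 - Δ_0) = -10
Natural end conditions: σ_0 = σ_2 = 0.
Solving: σ_0 = 0, σ_1 = -1, σ_2 = 0.
On [0, 3], with p_0(t) = a_0 + b_0·t + c_0·t² + d_0·t³: c_0 = σ_0/2 = 0, d_0 = (σ_1 - σ_0)/(6h_0) = -1/18, b_0 = Δ_0 - h_0(2σ_0 + σ_1)/6 = 7/6.

1.1667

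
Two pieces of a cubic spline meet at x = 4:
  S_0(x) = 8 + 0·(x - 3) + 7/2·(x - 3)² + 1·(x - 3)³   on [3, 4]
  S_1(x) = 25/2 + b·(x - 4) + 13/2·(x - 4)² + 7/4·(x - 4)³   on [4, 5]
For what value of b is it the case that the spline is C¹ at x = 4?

S_0'(x) = 0 + 7·(x - 3) + 3·(x - 3)², so S_0'(4) = 10. On the right, S_1'(4) = b, so b = 10.

10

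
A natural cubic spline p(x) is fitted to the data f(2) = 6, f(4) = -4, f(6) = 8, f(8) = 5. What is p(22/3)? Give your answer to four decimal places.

With σ_i denoting the second derivative at x_i, h_i = 2, 2, 2, and Δ_i = (y_(i+1) − y_i)/h_i = -5, 6, -3/2:
  2·σ_0 + 8·σ_1 + 2·σ_2 = 6(Δ_1 - Δ_0) = 66
  2·σ_1 + 8·σ_2 + 2·σ_3 = 6(Δ_2 - Δ_1) = -45
Natural end conditions: σ_0 = σ_3 = 0.
Forward elimination and back-substitution give σ_0 = 0, σ_1 = 103/10, σ_2 = -41/5, σ_3 = 0.
On [6, 8], p(x) = 8 + 119/30·(x - 6) - 41/10·(x - 6)² + 41/60·(x - 6)³.
With (x - 6) = 4/3: p(22/3) = 3086/405.

7.6198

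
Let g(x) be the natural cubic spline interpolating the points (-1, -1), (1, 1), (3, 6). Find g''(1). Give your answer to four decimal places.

With M_i denoting the second derivative at x_i, h_i = 2, 2, and Δ_i = (y_(i+1) − y_i)/h_i = 1, 5/2:
  2·M_0 + 8·M_1 + 2·M_2 = 6(Δ_1 - Δ_0) = 9
Natural end conditions: M_0 = M_2 = 0.
Solving the tridiagonal system: M_0 = 0, M_1 = 9/8, M_2 = 0.

1.1250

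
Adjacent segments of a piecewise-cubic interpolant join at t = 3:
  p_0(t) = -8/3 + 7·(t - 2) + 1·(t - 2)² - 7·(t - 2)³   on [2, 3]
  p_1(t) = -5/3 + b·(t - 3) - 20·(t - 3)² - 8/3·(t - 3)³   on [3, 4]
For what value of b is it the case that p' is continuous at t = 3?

p_0'(t) = 7 + 2·(t - 2) - 21·(t - 2)², so p_0'(3) = -12. On the right, p_1'(3) = b, so b = -12.

-12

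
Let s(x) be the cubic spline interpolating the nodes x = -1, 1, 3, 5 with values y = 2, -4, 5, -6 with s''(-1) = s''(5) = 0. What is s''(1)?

8

Write m_i for s''(x_i). With h_i = 2, 2, 2 and divided differences Δ_i = -3, 9/2, -11/2, the continuity of s' gives the tridiagonal system
  2·m_0 + 8·m_1 + 2·m_2 = 6(Δ_1 - Δ_0) = 45
  2·m_1 + 8·m_2 + 2·m_3 = 6(Δ_2 - Δ_1) = -60
Natural end conditions: m_0 = m_3 = 0.
Solving: m_0 = 0, m_1 = 8, m_2 = -19/2, m_3 = 0.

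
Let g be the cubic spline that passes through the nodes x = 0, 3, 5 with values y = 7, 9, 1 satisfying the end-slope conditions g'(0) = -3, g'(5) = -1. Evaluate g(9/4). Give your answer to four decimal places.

9.2359

Put m_i = g'' at the i-th knot. Here h = (3, 2) and Δ = (2/3, -4), so the interior equations h_(i-1)·m_(i-1) + 2(h_(i-1)+h_i)·m_i + h_i·m_(i+1) = 6(Δ_i − Δ_(i-1)) read
  3·m_0 + 10·m_1 + 2·m_2 = 6(Δ_1 - Δ_0) = -28
Clamped end conditions give two more equations: 2h_0·m_0 + h_0·m_1 = 6(Δ_0 - g'(0)) = 22 and h_1·m_1 + 2h_1·m_2 = 6(g'(5) - Δ_1) = 18.
Solving: m_0 = 103/15, m_1 = -32/5, m_2 = 77/10.
On [0, 3], g(x) = 7 - 3·x + 103/30·x² - 199/270·x³.
With x = 9/4: g(9/4) = 5911/640.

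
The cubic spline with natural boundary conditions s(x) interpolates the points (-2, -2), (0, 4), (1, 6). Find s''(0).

-1

Let M_i = s''(x_i). Step sizes h_i = 2, 1; slopes of the chords Δ_i = (y_(i+1) - y_i)/h_i = 3, 2.
  2·M_0 + 6·M_1 + 1·M_2 = 6(Δ_1 - Δ_0) = -6
Natural end conditions: M_0 = M_2 = 0.
Solving: M_0 = 0, M_1 = -1, M_2 = 0.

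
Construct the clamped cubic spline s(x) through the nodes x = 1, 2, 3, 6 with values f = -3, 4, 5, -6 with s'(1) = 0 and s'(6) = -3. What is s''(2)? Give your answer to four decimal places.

Write M_i for s''(x_i). With h_i = 1, 1, 3 and divided differences Δ_i = 7, 1, -11/3, the continuity of s' gives the tridiagonal system
  1·M_0 + 4·M_1 + 1·M_2 = 6(Δ_1 - Δ_0) = -36
  1·M_1 + 8·M_2 + 3·M_3 = 6(Δ_2 - Δ_1) = -28
Clamped end conditions give two more equations: 2h_0·M_0 + h_0·M_1 = 6(Δ_0 - s'(1)) = 42 and h_2·M_2 + 2h_2·M_3 = 6(s'(6) - Δ_2) = 4.
Solving: M_0 = 836/29, M_1 = -454/29, M_2 = -64/29, M_3 = 154/87.

-15.6552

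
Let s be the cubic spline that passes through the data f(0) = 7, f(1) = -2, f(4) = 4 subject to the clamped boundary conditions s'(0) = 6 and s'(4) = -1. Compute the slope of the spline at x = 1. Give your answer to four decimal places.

-11.5000

Put σ_i = s'' at the i-th knot. Here h = (1, 3) and Δ = (-9, 2), so the interior equations h_(i-1)·σ_(i-1) + 2(h_(i-1)+h_i)·σ_i + h_i·σ_(i+1) = 6(Δ_i − Δ_(i-1)) read
  1·σ_0 + 8·σ_1 + 3·σ_2 = 6(Δ_1 - Δ_0) = 66
Clamped end conditions give two more equations: 2h_0·σ_0 + h_0·σ_1 = 6(Δ_0 - s'(0)) = -90 and h_1·σ_1 + 2h_1·σ_2 = 6(s'(4) - Δ_1) = -18.
Solving the tridiagonal system: σ_0 = -55, σ_1 = 20, σ_2 = -13.
On [1, 4], s'(x) = b_1 + 2c_1·(x - 1) + 3d_1·(x - 1)² with b_1 = Δ_1 - h_1(2σ_1 + σ_2)/6 = -23/2, c_1 = σ_1/2 = 10, d_1 = (σ_2 - σ_1)/(6h_1) = -11/6. So s'(1) = -23/2.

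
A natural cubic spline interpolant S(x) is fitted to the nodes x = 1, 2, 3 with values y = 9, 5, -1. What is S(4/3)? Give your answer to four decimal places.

Let m_i = S''(x_i). Step sizes h_i = 1, 1; slopes of the chords Δ_i = (y_(i+1) - y_i)/h_i = -4, -6.
  1·m_0 + 4·m_1 + 1·m_2 = 6(Δ_1 - Δ_0) = -12
Natural end conditions: m_0 = m_2 = 0.
Forward elimination and back-substitution give m_0 = 0, m_1 = -3, m_2 = 0.
On [1, 2], S(x) = 9 - 7/2·(x - 1) + 0·(x - 1)² - 1/2·(x - 1)³.
With (x - 1) = 1/3: S(4/3) = 211/27.

7.8148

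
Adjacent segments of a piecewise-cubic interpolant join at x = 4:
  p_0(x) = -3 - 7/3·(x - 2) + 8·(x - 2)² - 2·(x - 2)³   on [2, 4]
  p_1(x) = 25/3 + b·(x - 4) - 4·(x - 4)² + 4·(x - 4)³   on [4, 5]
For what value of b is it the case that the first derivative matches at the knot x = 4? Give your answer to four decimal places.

5.6667

p_0'(x) = -7/3 + 16·(x - 2) - 6·(x - 2)², so p_0'(4) = 17/3. On the right, p_1'(4) = b, so b = 17/3.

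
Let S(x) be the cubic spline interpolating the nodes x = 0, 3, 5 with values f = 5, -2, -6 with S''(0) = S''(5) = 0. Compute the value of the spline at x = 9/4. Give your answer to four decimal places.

Write m_i for S''(x_i). With h_i = 3, 2 and divided differences Δ_i = -7/3, -2, the continuity of S' gives the tridiagonal system
  3·m_0 + 10·m_1 + 2·m_2 = 6(Δ_1 - Δ_0) = 2
Natural end conditions: m_0 = m_2 = 0.
Solving: m_0 = 0, m_1 = 1/5, m_2 = 0.
On [0, 3], S(x) = 5 - 73/30·x + 0·x² + 1/90·x³.
With x = 9/4: S(9/4) = -223/640.

-0.3484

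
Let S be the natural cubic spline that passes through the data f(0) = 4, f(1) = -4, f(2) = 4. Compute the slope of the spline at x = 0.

-12

Let m_i = S''(x_i). Step sizes h_i = 1, 1; slopes of the chords Δ_i = (y_(i+1) - y_i)/h_i = -8, 8.
  1·m_0 + 4·m_1 + 1·m_2 = 6(Δ_1 - Δ_0) = 96
Natural end conditions: m_0 = m_2 = 0.
Hence m_0 = 0, m_1 = 24, m_2 = 0.
On [0, 1], S'(x) = b_0 + 2c_0·x + 3d_0·x² with b_0 = Δ_0 - h_0(2m_0 + m_1)/6 = -12, c_0 = m_0/2 = 0, d_0 = (m_1 - m_0)/(6h_0) = 4. So S'(0) = -12.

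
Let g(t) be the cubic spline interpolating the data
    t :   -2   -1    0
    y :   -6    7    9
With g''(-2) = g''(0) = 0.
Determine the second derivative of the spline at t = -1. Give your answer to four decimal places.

Put M_i = g'' at the i-th knot. Here h = (1, 1) and Δ = (13, 2), so the interior equations h_(i-1)·M_(i-1) + 2(h_(i-1)+h_i)·M_i + h_i·M_(i+1) = 6(Δ_i − Δ_(i-1)) read
  1·M_0 + 4·M_1 + 1·M_2 = 6(Δ_1 - Δ_0) = -66
Natural end conditions: M_0 = M_2 = 0.
Hence M_0 = 0, M_1 = -33/2, M_2 = 0.

-16.5000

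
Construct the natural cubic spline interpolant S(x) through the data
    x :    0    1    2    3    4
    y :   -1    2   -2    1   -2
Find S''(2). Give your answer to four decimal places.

Put M_i = S'' at the i-th knot. Here h = (1, 1, 1, 1) and Δ = (3, -4, 3, -3), so the interior equations h_(i-1)·M_(i-1) + 2(h_(i-1)+h_i)·M_i + h_i·M_(i+1) = 6(Δ_i − Δ_(i-1)) read
  1·M_0 + 4·M_1 + 1·M_2 = 6(Δ_1 - Δ_0) = -42
  1·M_1 + 4·M_2 + 1·M_3 = 6(Δ_2 - Δ_1) = 42
  1·M_2 + 4·M_3 + 1·M_4 = 6(Δ_3 - Δ_2) = -36
Natural end conditions: M_0 = M_4 = 0.
Hence M_0 = 0, M_1 = -417/28, M_2 = 123/7, M_3 = -375/28, M_4 = 0.

17.5714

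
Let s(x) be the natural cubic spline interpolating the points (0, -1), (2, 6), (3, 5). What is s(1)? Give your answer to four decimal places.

Put σ_i = s'' at the i-th knot. Here h = (2, 1) and Δ = (7/2, -1), so the interior equations h_(i-1)·σ_(i-1) + 2(h_(i-1)+h_i)·σ_i + h_i·σ_(i+1) = 6(Δ_i − Δ_(i-1)) read
  2·σ_0 + 6·σ_1 + 1·σ_2 = 6(Δ_1 - Δ_0) = -27
Natural end conditions: σ_0 = σ_2 = 0.
Hence σ_0 = 0, σ_1 = -9/2, σ_2 = 0.
On [0, 2], s(x) = -1 + 5·x + 0·x² - 3/8·x³.
With x = 1: s(1) = 29/8.

3.6250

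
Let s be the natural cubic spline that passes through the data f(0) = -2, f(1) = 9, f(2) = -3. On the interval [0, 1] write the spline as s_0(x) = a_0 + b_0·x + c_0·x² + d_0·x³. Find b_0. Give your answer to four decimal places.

16.7500

Put σ_i = s'' at the i-th knot. Here h = (1, 1) and Δ = (11, -12), so the interior equations h_(i-1)·σ_(i-1) + 2(h_(i-1)+h_i)·σ_i + h_i·σ_(i+1) = 6(Δ_i − Δ_(i-1)) read
  1·σ_0 + 4·σ_1 + 1·σ_2 = 6(Δ_1 - Δ_0) = -138
Natural end conditions: σ_0 = σ_2 = 0.
Solving: σ_0 = 0, σ_1 = -69/2, σ_2 = 0.
On [0, 1], with s_0(x) = a_0 + b_0·x + c_0·x² + d_0·x³: c_0 = σ_0/2 = 0, d_0 = (σ_1 - σ_0)/(6h_0) = -23/4, b_0 = Δ_0 - h_0(2σ_0 + σ_1)/6 = 67/4.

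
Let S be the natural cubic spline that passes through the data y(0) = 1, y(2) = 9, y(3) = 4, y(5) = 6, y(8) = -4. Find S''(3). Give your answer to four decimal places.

Write σ_i for S''(x_i). With h_i = 2, 1, 2, 3 and divided differences Δ_i = 4, -5, 1, -10/3, the continuity of S' gives the tridiagonal system
  2·σ_0 + 6·σ_1 + 1·σ_2 = 6(Δ_1 - Δ_0) = -54
  1·σ_1 + 6·σ_2 + 2·σ_3 = 6(Δ_2 - Δ_1) = 36
  2·σ_2 + 10·σ_3 + 3·σ_4 = 6(Δ_3 - Δ_2) = -26
Natural end conditions: σ_0 = σ_4 = 0.
Solving: σ_0 = 0, σ_1 = -1718/163, σ_2 = 1506/163, σ_3 = -725/163, σ_4 = 0.

9.2393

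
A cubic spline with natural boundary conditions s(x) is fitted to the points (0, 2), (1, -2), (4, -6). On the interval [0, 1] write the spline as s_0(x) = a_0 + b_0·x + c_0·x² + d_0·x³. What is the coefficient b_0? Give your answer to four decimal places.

With m_i denoting the second derivative at x_i, h_i = 1, 3, and Δ_i = (y_(i+1) − y_i)/h_i = -4, -4/3:
  1·m_0 + 8·m_1 + 3·m_2 = 6(Δ_1 - Δ_0) = 16
Natural end conditions: m_0 = m_2 = 0.
Hence m_0 = 0, m_1 = 2, m_2 = 0.
On [0, 1], with s_0(x) = a_0 + b_0·x + c_0·x² + d_0·x³: c_0 = m_0/2 = 0, d_0 = (m_1 - m_0)/(6h_0) = 1/3, b_0 = Δ_0 - h_0(2m_0 + m_1)/6 = -13/3.

-4.3333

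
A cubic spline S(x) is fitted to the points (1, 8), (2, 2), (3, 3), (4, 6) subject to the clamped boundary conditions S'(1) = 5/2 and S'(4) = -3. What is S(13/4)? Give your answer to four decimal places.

4.3359

With σ_i denoting the second derivative at x_i, h_i = 1, 1, 1, and Δ_i = (y_(i+1) − y_i)/h_i = -6, 1, 3:
  1·σ_0 + 4·σ_1 + 1·σ_2 = 6(Δ_1 - Δ_0) = 42
  1·σ_1 + 4·σ_2 + 1·σ_3 = 6(Δ_2 - Δ_1) = 12
Clamped end conditions give two more equations: 2h_0·σ_0 + h_0·σ_1 = 6(Δ_0 - S'(1)) = -51 and h_2·σ_2 + 2h_2·σ_3 = 6(S'(4) - Δ_2) = -36.
Forward elimination and back-substitution give σ_0 = -104/3, σ_1 = 55/3, σ_2 = 10/3, σ_3 = -59/3.
On [3, 4], S(x) = 3 + 31/6·(x - 3) + 5/3·(x - 3)² - 23/6·(x - 3)³.
With (x - 3) = 1/4: S(13/4) = 555/128.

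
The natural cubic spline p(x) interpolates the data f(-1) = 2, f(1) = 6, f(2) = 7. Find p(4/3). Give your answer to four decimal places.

6.3951

Put m_i = p'' at the i-th knot. Here h = (2, 1) and Δ = (2, 1), so the interior equations h_(i-1)·m_(i-1) + 2(h_(i-1)+h_i)·m_i + h_i·m_(i+1) = 6(Δ_i − Δ_(i-1)) read
  2·m_0 + 6·m_1 + 1·m_2 = 6(Δ_1 - Δ_0) = -6
Natural end conditions: m_0 = m_2 = 0.
Forward elimination and back-substitution give m_0 = 0, m_1 = -1, m_2 = 0.
On [1, 2], p(x) = 6 + 4/3·(x - 1) - 1/2·(x - 1)² + 1/6·(x - 1)³.
With (x - 1) = 1/3: p(4/3) = 518/81.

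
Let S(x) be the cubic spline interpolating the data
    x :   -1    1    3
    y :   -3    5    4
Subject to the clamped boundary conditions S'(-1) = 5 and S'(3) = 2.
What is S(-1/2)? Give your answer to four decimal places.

Put M_i = S'' at the i-th knot. Here h = (2, 2) and Δ = (4, -1/2), so the interior equations h_(i-1)·M_(i-1) + 2(h_(i-1)+h_i)·M_i + h_i·M_(i+1) = 6(Δ_i − Δ_(i-1)) read
  2·M_0 + 8·M_1 + 2·M_2 = 6(Δ_1 - Δ_0) = -27
Clamped end conditions give two more equations: 2h_0·M_0 + h_0·M_1 = 6(Δ_0 - S'(-1)) = -6 and h_1·M_1 + 2h_1·M_2 = 6(S'(3) - Δ_1) = 15.
Hence M_0 = 9/8, M_1 = -21/4, M_2 = 51/8.
On [-1, 1], S(x) = -3 + 5·(x + 1) + 9/16·(x + 1)² - 17/32·(x + 1)³.
With (x + 1) = 1/2: S(-1/2) = -109/256.

-0.4258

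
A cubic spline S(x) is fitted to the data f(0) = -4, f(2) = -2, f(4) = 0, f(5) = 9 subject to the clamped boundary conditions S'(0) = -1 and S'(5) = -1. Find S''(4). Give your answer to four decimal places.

Write σ_i for S''(x_i). With h_i = 2, 2, 1 and divided differences Δ_i = 1, 1, 9, the continuity of S' gives the tridiagonal system
  2·σ_0 + 8·σ_1 + 2·σ_2 = 6(Δ_1 - Δ_0) = 0
  2·σ_1 + 6·σ_2 + 1·σ_3 = 6(Δ_2 - Δ_1) = 48
Clamped end conditions give two more equations: 2h_0·σ_0 + h_0·σ_1 = 6(Δ_0 - S'(0)) = 12 and h_2·σ_2 + 2h_2·σ_3 = 6(S'(5) - Δ_2) = -60.
Hence σ_0 = 132/23, σ_1 = -126/23, σ_2 = 372/23, σ_3 = -876/23.

16.1739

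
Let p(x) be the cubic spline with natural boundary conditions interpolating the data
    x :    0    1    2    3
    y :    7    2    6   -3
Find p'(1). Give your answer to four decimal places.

Let M_i = p''(x_i). Step sizes h_i = 1, 1, 1; slopes of the chords Δ_i = (y_(i+1) - y_i)/h_i = -5, 4, -9.
  1·M_0 + 4·M_1 + 1·M_2 = 6(Δ_1 - Δ_0) = 54
  1·M_1 + 4·M_2 + 1·M_3 = 6(Δ_2 - Δ_1) = -78
Natural end conditions: M_0 = M_3 = 0.
Forward elimination and back-substitution give M_0 = 0, M_1 = 98/5, M_2 = -122/5, M_3 = 0.
On [1, 2], p'(x) = b_1 + 2c_1·(x - 1) + 3d_1·(x - 1)² with b_1 = Δ_1 - h_1(2M_1 + M_2)/6 = 23/15, c_1 = M_1/2 = 49/5, d_1 = (M_2 - M_1)/(6h_1) = -22/3. So p'(1) = 23/15.

1.5333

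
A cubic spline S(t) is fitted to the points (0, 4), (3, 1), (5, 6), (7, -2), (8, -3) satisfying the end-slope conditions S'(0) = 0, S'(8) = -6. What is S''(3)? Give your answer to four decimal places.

4.7830

Put M_i = S'' at the i-th knot. Here h = (3, 2, 2, 1) and Δ = (-1, 5/2, -4, -1), so the interior equations h_(i-1)·M_(i-1) + 2(h_(i-1)+h_i)·M_i + h_i·M_(i+1) = 6(Δ_i − Δ_(i-1)) read
  3·M_0 + 10·M_1 + 2·M_2 = 6(Δ_1 - Δ_0) = 21
  2·M_1 + 8·M_2 + 2·M_3 = 6(Δ_2 - Δ_1) = -39
  2·M_2 + 6·M_3 + 1·M_4 = 6(Δ_3 - Δ_2) = 18
Clamped end conditions give two more equations: 2h_0·M_0 + h_0·M_1 = 6(Δ_0 - S'(0)) = -6 and h_3·M_3 + 2h_3·M_4 = 6(S'(8) - Δ_3) = -30.
Solving the tridiagonal system: M_0 = -719/212, M_1 = 507/106, M_2 = -3531/424, M_3 = 957/106, M_4 = -4137/212.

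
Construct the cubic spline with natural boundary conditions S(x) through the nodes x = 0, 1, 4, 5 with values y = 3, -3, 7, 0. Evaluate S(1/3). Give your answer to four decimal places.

0.4308

Write σ_i for S''(x_i). With h_i = 1, 3, 1 and divided differences Δ_i = -6, 10/3, -7, the continuity of S' gives the tridiagonal system
  1·σ_0 + 8·σ_1 + 3·σ_2 = 6(Δ_1 - Δ_0) = 56
  3·σ_1 + 8·σ_2 + 1·σ_3 = 6(Δ_2 - Δ_1) = -62
Natural end conditions: σ_0 = σ_3 = 0.
Hence σ_0 = 0, σ_1 = 634/55, σ_2 = -664/55, σ_3 = 0.
On [0, 1], S(x) = 3 - 1307/165·x + 0·x² + 317/165·x³.
With x = 1/3: S(1/3) = 1919/4455.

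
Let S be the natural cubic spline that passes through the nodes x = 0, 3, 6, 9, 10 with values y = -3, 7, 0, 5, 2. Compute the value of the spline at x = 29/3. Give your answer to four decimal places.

3.2515

Put σ_i = S'' at the i-th knot. Here h = (3, 3, 3, 1) and Δ = (10/3, -7/3, 5/3, -3), so the interior equations h_(i-1)·σ_(i-1) + 2(h_(i-1)+h_i)·σ_i + h_i·σ_(i+1) = 6(Δ_i − Δ_(i-1)) read
  3·σ_0 + 12·σ_1 + 3·σ_2 = 6(Δ_1 - Δ_0) = -34
  3·σ_1 + 12·σ_2 + 3·σ_3 = 6(Δ_2 - Δ_1) = 24
  3·σ_2 + 8·σ_3 + 1·σ_4 = 6(Δ_3 - Δ_2) = -28
Natural end conditions: σ_0 = σ_4 = 0.
Solving: σ_0 = 0, σ_1 = -631/162, σ_2 = 344/81, σ_3 = -275/54, σ_4 = 0.
On [9, 10], S(x) = 5 - 211/162·(x - 9) - 275/108·(x - 9)² + 275/324·(x - 9)³.
With (x - 9) = 2/3: S(29/3) = 7111/2187.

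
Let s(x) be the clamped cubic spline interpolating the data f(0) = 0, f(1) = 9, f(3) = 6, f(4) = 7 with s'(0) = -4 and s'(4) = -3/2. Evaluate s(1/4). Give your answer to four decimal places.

Write σ_i for s''(x_i). With h_i = 1, 2, 1 and divided differences Δ_i = 9, -3/2, 1, the continuity of s' gives the tridiagonal system
  1·σ_0 + 6·σ_1 + 2·σ_2 = 6(Δ_1 - Δ_0) = -63
  2·σ_1 + 6·σ_2 + 1·σ_3 = 6(Δ_2 - Δ_1) = 15
Clamped end conditions give two more equations: 2h_0·σ_0 + h_0·σ_1 = 6(Δ_0 - s'(0)) = 78 and h_2·σ_2 + 2h_2·σ_3 = 6(s'(4) - Δ_2) = -15.
Solving: σ_0 = 1769/35, σ_1 = -808/35, σ_2 = 437/35, σ_3 = -481/35.
On [0, 1], s(x) = 0 - 4·x + 1769/70·x² - 859/70·x³.
With x = 1/4: s(1/4) = 1737/4480.

0.3877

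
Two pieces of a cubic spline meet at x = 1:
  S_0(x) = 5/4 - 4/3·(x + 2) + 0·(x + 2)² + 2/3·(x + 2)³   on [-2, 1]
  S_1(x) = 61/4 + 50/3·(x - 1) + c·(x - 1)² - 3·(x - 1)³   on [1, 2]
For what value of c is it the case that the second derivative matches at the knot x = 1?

S_0''(x) = 0 + 4·(x + 2), so S_0''(1) = 12. On the right, S_1''(1) = 2c, so c = 6.

6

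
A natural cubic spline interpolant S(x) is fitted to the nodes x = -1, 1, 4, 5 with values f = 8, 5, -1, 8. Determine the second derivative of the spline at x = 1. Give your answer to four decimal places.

Write M_i for S''(x_i). With h_i = 2, 3, 1 and divided differences Δ_i = -3/2, -2, 9, the continuity of S' gives the tridiagonal system
  2·M_0 + 10·M_1 + 3·M_2 = 6(Δ_1 - Δ_0) = -3
  3·M_1 + 8·M_2 + 1·M_3 = 6(Δ_2 - Δ_1) = 66
Natural end conditions: M_0 = M_3 = 0.
Solving the tridiagonal system: M_0 = 0, M_1 = -222/71, M_2 = 669/71, M_3 = 0.

-3.1268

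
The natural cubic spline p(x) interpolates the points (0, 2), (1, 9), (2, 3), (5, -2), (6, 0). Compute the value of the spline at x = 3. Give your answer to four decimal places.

-2.0755

Write m_i for p''(x_i). With h_i = 1, 1, 3, 1 and divided differences Δ_i = 7, -6, -5/3, 2, the continuity of p' gives the tridiagonal system
  1·m_0 + 4·m_1 + 1·m_2 = 6(Δ_1 - Δ_0) = -78
  1·m_1 + 8·m_2 + 3·m_3 = 6(Δ_2 - Δ_1) = 26
  3·m_2 + 8·m_3 + 1·m_4 = 6(Δ_3 - Δ_2) = 22
Natural end conditions: m_0 = m_4 = 0.
Solving the tridiagonal system: m_0 = 0, m_1 = -1108/53, m_2 = 298/53, m_3 = 34/53, m_4 = 0.
On [2, 5], p(x) = 3 - 1210/159·(x - 2) + 149/53·(x - 2)² - 44/159·(x - 2)³.
With (x - 2) = 1: p(3) = -110/53.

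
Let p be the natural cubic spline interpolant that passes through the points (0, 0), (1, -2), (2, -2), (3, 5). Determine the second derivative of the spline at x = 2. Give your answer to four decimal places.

10.4000

Put m_i = p'' at the i-th knot. Here h = (1, 1, 1) and Δ = (-2, 0, 7), so the interior equations h_(i-1)·m_(i-1) + 2(h_(i-1)+h_i)·m_i + h_i·m_(i+1) = 6(Δ_i − Δ_(i-1)) read
  1·m_0 + 4·m_1 + 1·m_2 = 6(Δ_1 - Δ_0) = 12
  1·m_1 + 4·m_2 + 1·m_3 = 6(Δ_2 - Δ_1) = 42
Natural end conditions: m_0 = m_3 = 0.
Solving the tridiagonal system: m_0 = 0, m_1 = 2/5, m_2 = 52/5, m_3 = 0.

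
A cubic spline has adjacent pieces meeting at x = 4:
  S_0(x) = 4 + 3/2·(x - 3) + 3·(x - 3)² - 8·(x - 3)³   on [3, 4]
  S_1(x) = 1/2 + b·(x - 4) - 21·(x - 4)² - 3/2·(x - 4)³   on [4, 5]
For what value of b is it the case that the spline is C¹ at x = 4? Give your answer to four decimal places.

-16.5000

S_0'(x) = 3/2 + 6·(x - 3) - 24·(x - 3)², so S_0'(4) = -33/2. On the right, S_1'(4) = b, so b = -33/2.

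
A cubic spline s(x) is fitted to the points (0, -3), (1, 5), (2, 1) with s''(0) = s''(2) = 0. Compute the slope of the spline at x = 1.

Write M_i for s''(x_i). With h_i = 1, 1 and divided differences Δ_i = 8, -4, the continuity of s' gives the tridiagonal system
  1·M_0 + 4·M_1 + 1·M_2 = 6(Δ_1 - Δ_0) = -72
Natural end conditions: M_0 = M_2 = 0.
Hence M_0 = 0, M_1 = -18, M_2 = 0.
On [1, 2], s'(x) = b_1 + 2c_1·(x - 1) + 3d_1·(x - 1)² with b_1 = Δ_1 - h_1(2M_1 + M_2)/6 = 2, c_1 = M_1/2 = -9, d_1 = (M_2 - M_1)/(6h_1) = 3. So s'(1) = 2.

2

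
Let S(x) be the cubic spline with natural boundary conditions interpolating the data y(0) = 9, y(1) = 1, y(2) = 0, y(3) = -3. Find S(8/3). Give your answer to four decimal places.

With M_i denoting the second derivative at x_i, h_i = 1, 1, 1, and Δ_i = (y_(i+1) − y_i)/h_i = -8, -1, -3:
  1·M_0 + 4·M_1 + 1·M_2 = 6(Δ_1 - Δ_0) = 42
  1·M_1 + 4·M_2 + 1·M_3 = 6(Δ_2 - Δ_1) = -12
Natural end conditions: M_0 = M_3 = 0.
Hence M_0 = 0, M_1 = 12, M_2 = -6, M_3 = 0.
On [2, 3], S(x) = 0 - 1·(x - 2) - 3·(x - 2)² + 1·(x - 2)³.
With (x - 2) = 2/3: S(8/3) = -46/27.

-1.7037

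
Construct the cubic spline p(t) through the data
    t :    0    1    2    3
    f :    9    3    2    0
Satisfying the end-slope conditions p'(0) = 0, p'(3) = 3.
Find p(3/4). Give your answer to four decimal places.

4.6125

Let M_i = p''(x_i). Step sizes h_i = 1, 1, 1; slopes of the chords Δ_i = (y_(i+1) - y_i)/h_i = -6, -1, -2.
  1·M_0 + 4·M_1 + 1·M_2 = 6(Δ_1 - Δ_0) = 30
  1·M_1 + 4·M_2 + 1·M_3 = 6(Δ_2 - Δ_1) = -6
Clamped end conditions give two more equations: 2h_0·M_0 + h_0·M_1 = 6(Δ_0 - p'(0)) = -36 and h_2·M_2 + 2h_2·M_3 = 6(p'(3) - Δ_2) = 30.
Forward elimination and back-substitution give M_0 = -132/5, M_1 = 84/5, M_2 = -54/5, M_3 = 102/5.
On [0, 1], p(t) = 9 + 0·t - 66/5·t² + 36/5·t³.
With t = 3/4: p(3/4) = 369/80.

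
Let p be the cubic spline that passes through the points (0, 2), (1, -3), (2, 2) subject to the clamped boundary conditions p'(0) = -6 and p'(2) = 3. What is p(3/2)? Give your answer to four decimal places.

-0.7813

With M_i denoting the second derivative at x_i, h_i = 1, 1, and Δ_i = (y_(i+1) − y_i)/h_i = -5, 5:
  1·M_0 + 4·M_1 + 1·M_2 = 6(Δ_1 - Δ_0) = 60
Clamped end conditions give two more equations: 2h_0·M_0 + h_0·M_1 = 6(Δ_0 - p'(0)) = 6 and h_1·M_1 + 2h_1·M_2 = 6(p'(2) - Δ_1) = -12.
Solving the tridiagonal system: M_0 = -15/2, M_1 = 21, M_2 = -33/2.
On [1, 2], p(x) = -3 + 3/4·(x - 1) + 21/2·(x - 1)² - 25/4·(x - 1)³.
With (x - 1) = 1/2: p(3/2) = -25/32.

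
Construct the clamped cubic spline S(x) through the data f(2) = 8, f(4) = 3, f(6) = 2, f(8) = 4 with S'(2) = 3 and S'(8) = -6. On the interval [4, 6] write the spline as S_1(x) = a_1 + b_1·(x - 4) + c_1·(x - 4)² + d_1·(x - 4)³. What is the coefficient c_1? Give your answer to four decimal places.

Write m_i for S''(x_i). With h_i = 2, 2, 2 and divided differences Δ_i = -5/2, -1/2, 1, the continuity of S' gives the tridiagonal system
  2·m_0 + 8·m_1 + 2·m_2 = 6(Δ_1 - Δ_0) = 12
  2·m_1 + 8·m_2 + 2·m_3 = 6(Δ_2 - Δ_1) = 9
Clamped end conditions give two more equations: 2h_0·m_0 + h_0·m_1 = 6(Δ_0 - S'(2)) = -33 and h_2·m_2 + 2h_2·m_3 = 6(S'(8) - Δ_2) = -42.
Solving: m_0 = -49/5, m_1 = 31/10, m_2 = 17/5, m_3 = -61/5.
On [4, 6], with S_1(x) = a_1 + b_1·(x - 4) + c_1·(x - 4)² + d_1·(x - 4)³: c_1 = m_1/2 = 31/20, d_1 = (m_2 - m_1)/(6h_1) = 1/40, b_1 = Δ_1 - h_1(2m_1 + m_2)/6 = -37/10.

1.5500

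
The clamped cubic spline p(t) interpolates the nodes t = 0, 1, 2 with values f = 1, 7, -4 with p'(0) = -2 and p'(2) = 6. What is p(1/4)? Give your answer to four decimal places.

1.8789

Put M_i = p'' at the i-th knot. Here h = (1, 1) and Δ = (6, -11), so the interior equations h_(i-1)·M_(i-1) + 2(h_(i-1)+h_i)·M_i + h_i·M_(i+1) = 6(Δ_i − Δ_(i-1)) read
  1·M_0 + 4·M_1 + 1·M_2 = 6(Δ_1 - Δ_0) = -102
Clamped end conditions give two more equations: 2h_0·M_0 + h_0·M_1 = 6(Δ_0 - p'(0)) = 48 and h_1·M_1 + 2h_1·M_2 = 6(p'(2) - Δ_1) = 102.
Hence M_0 = 107/2, M_1 = -59, M_2 = 161/2.
On [0, 1], p(t) = 1 - 2·t + 107/4·t² - 75/4·t³.
With t = 1/4: p(1/4) = 481/256.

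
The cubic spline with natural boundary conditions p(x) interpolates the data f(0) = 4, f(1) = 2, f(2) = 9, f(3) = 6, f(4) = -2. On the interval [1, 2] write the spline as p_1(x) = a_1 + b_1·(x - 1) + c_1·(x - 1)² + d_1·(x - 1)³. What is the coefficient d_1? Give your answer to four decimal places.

-6.1786

Put M_i = p'' at the i-th knot. Here h = (1, 1, 1, 1) and Δ = (-2, 7, -3, -8), so the interior equations h_(i-1)·M_(i-1) + 2(h_(i-1)+h_i)·M_i + h_i·M_(i+1) = 6(Δ_i − Δ_(i-1)) read
  1·M_0 + 4·M_1 + 1·M_2 = 6(Δ_1 - Δ_0) = 54
  1·M_1 + 4·M_2 + 1·M_3 = 6(Δ_2 - Δ_1) = -60
  1·M_2 + 4·M_3 + 1·M_4 = 6(Δ_3 - Δ_2) = -30
Natural end conditions: M_0 = M_4 = 0.
Forward elimination and back-substitution give M_0 = 0, M_1 = 255/14, M_2 = -132/7, M_3 = -39/14, M_4 = 0.
On [1, 2], with p_1(x) = a_1 + b_1·(x - 1) + c_1·(x - 1)² + d_1·(x - 1)³: c_1 = M_1/2 = 255/28, d_1 = (M_2 - M_1)/(6h_1) = -173/28, b_1 = Δ_1 - h_1(2M_1 + M_2)/6 = 57/14.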